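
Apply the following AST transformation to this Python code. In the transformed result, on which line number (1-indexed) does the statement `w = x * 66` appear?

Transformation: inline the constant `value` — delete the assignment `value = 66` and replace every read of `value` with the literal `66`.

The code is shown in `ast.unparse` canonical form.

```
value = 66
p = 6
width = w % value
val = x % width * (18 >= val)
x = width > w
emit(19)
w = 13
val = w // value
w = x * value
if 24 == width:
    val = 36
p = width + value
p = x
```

Transformed code:
p = 6
width = w % 66
val = x % width * (18 >= val)
x = width > w
emit(19)
w = 13
val = w // 66
w = x * 66
if 24 == width:
    val = 36
p = width + 66
p = x

8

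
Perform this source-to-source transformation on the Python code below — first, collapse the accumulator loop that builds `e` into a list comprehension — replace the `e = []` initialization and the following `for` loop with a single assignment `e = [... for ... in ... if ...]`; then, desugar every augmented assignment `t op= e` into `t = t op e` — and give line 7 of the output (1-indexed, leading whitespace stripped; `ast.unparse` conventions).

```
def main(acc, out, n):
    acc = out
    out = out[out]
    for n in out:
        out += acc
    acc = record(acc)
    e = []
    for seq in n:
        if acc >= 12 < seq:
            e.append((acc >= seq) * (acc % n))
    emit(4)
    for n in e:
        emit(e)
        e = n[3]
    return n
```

e = [(acc >= seq) * (acc % n) for seq in n if acc >= 12 < seq]

Transformed code:
def main(acc, out, n):
    acc = out
    out = out[out]
    for n in out:
        out = out + acc
    acc = record(acc)
    e = [(acc >= seq) * (acc % n) for seq in n if acc >= 12 < seq]
    emit(4)
    for n in e:
        emit(e)
        e = n[3]
    return n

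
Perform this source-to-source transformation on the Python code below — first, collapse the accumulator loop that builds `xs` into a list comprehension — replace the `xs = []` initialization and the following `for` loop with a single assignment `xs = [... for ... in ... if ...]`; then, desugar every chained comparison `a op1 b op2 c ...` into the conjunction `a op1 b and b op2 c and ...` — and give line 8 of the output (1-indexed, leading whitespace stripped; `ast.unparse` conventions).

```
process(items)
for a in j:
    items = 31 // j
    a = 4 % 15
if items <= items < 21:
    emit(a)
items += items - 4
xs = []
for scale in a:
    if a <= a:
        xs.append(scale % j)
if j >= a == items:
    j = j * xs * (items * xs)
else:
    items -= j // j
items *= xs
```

Transformed code:
process(items)
for a in j:
    items = 31 // j
    a = 4 % 15
if items <= items and items < 21:
    emit(a)
items += items - 4
xs = [scale % j for scale in a if a <= a]
if j >= a and a == items:
    j = j * xs * (items * xs)
else:
    items -= j // j
items *= xs

xs = [scale % j for scale in a if a <= a]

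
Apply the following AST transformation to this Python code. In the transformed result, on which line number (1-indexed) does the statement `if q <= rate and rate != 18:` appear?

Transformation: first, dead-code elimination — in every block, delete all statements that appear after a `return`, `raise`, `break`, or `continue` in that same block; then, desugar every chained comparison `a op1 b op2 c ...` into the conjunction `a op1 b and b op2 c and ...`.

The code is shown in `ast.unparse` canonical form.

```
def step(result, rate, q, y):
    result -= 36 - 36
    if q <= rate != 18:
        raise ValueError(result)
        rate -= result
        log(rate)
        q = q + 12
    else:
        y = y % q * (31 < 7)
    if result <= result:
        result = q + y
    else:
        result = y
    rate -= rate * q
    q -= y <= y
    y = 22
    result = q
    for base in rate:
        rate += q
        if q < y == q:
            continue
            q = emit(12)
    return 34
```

Transformed code:
def step(result, rate, q, y):
    result -= 36 - 36
    if q <= rate and rate != 18:
        raise ValueError(result)
    else:
        y = y % q * (31 < 7)
    if result <= result:
        result = q + y
    else:
        result = y
    rate -= rate * q
    q -= y <= y
    y = 22
    result = q
    for base in rate:
        rate += q
        if q < y and y == q:
            continue
    return 34

3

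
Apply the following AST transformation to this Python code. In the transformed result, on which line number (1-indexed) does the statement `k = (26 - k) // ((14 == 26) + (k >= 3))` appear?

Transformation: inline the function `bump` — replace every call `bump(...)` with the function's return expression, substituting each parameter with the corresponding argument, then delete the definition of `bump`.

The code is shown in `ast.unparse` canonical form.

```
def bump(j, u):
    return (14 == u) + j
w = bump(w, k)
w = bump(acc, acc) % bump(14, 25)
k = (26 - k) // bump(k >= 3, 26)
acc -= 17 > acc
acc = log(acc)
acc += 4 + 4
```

Transformed code:
w = (14 == k) + w
w = ((14 == acc) + acc) % ((14 == 25) + 14)
k = (26 - k) // ((14 == 26) + (k >= 3))
acc -= 17 > acc
acc = log(acc)
acc += 4 + 4

3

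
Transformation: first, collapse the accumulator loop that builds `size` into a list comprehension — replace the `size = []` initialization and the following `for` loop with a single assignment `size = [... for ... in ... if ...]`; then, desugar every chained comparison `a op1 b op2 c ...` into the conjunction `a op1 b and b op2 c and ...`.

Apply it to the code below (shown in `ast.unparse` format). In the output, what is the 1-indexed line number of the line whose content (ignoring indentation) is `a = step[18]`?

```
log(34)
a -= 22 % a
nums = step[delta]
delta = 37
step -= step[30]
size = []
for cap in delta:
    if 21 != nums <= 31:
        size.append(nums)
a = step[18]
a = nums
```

Transformed code:
log(34)
a -= 22 % a
nums = step[delta]
delta = 37
step -= step[30]
size = [nums for cap in delta if 21 != nums and nums <= 31]
a = step[18]
a = nums

7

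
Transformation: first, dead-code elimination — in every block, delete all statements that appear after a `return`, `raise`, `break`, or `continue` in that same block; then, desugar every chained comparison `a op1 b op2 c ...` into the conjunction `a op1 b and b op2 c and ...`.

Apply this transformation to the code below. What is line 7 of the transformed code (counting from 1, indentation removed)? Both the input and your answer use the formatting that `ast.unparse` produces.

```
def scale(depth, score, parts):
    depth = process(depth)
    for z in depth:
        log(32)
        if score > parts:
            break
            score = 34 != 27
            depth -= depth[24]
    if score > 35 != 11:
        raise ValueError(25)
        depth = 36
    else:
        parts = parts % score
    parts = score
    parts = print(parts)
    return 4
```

Transformed code:
def scale(depth, score, parts):
    depth = process(depth)
    for z in depth:
        log(32)
        if score > parts:
            break
    if score > 35 and 35 != 11:
        raise ValueError(25)
    else:
        parts = parts % score
    parts = score
    parts = print(parts)
    return 4

if score > 35 and 35 != 11:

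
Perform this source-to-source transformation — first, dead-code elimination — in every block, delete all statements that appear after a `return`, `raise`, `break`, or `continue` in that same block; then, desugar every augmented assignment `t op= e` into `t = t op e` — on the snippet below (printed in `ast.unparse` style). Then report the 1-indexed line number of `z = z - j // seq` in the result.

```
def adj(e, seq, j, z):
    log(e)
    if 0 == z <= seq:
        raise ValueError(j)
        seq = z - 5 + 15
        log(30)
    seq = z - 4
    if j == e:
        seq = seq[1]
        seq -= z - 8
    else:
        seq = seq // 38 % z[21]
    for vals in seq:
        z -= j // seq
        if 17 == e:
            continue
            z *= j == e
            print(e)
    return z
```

12

Transformed code:
def adj(e, seq, j, z):
    log(e)
    if 0 == z <= seq:
        raise ValueError(j)
    seq = z - 4
    if j == e:
        seq = seq[1]
        seq = seq - (z - 8)
    else:
        seq = seq // 38 % z[21]
    for vals in seq:
        z = z - j // seq
        if 17 == e:
            continue
    return z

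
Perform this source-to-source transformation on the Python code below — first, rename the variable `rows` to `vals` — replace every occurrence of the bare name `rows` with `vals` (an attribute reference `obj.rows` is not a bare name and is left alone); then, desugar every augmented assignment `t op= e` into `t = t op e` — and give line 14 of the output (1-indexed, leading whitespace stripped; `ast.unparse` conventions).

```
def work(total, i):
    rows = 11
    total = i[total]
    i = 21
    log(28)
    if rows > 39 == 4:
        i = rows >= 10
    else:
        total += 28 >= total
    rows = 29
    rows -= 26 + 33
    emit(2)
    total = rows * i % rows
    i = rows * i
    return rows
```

Transformed code:
def work(total, i):
    vals = 11
    total = i[total]
    i = 21
    log(28)
    if vals > 39 == 4:
        i = vals >= 10
    else:
        total = total + (28 >= total)
    vals = 29
    vals = vals - (26 + 33)
    emit(2)
    total = vals * i % vals
    i = vals * i
    return vals

i = vals * i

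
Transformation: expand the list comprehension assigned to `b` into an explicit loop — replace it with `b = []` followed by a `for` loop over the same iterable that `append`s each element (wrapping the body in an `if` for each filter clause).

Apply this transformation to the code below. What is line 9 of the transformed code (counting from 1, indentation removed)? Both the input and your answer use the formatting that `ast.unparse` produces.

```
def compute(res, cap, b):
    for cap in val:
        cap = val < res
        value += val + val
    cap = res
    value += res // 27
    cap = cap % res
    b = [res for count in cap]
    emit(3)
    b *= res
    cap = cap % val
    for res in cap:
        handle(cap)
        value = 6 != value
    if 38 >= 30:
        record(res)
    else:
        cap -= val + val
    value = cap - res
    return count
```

for count in cap:

Transformed code:
def compute(res, cap, b):
    for cap in val:
        cap = val < res
        value += val + val
    cap = res
    value += res // 27
    cap = cap % res
    b = []
    for count in cap:
        b.append(res)
    emit(3)
    b *= res
    cap = cap % val
    for res in cap:
        handle(cap)
        value = 6 != value
    if 38 >= 30:
        record(res)
    else:
        cap -= val + val
    value = cap - res
    return count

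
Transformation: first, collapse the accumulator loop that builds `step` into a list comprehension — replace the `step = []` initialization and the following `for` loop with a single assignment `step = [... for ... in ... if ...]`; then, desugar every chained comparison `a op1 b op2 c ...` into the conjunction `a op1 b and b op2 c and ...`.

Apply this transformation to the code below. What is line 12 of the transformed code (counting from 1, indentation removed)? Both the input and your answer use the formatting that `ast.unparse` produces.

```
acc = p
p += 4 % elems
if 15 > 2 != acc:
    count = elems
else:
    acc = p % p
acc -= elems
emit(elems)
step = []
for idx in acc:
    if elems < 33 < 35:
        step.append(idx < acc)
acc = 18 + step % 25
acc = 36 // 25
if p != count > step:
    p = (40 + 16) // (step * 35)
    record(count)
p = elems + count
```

if p != count and count > step:

Transformed code:
acc = p
p += 4 % elems
if 15 > 2 and 2 != acc:
    count = elems
else:
    acc = p % p
acc -= elems
emit(elems)
step = [idx < acc for idx in acc if elems < 33 and 33 < 35]
acc = 18 + step % 25
acc = 36 // 25
if p != count and count > step:
    p = (40 + 16) // (step * 35)
    record(count)
p = elems + count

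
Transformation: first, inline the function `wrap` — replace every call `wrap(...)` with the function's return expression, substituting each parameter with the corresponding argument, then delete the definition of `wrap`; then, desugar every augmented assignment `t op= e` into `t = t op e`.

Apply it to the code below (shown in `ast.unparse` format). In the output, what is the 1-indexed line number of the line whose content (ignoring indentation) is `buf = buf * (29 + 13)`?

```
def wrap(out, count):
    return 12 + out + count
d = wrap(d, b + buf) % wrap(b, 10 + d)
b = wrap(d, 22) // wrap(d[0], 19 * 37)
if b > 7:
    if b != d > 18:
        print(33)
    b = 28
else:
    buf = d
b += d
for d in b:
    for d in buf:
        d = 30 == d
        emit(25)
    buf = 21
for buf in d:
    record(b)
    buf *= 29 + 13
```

17

Transformed code:
d = (12 + d + (b + buf)) % (12 + b + (10 + d))
b = (12 + d + 22) // (12 + d[0] + 19 * 37)
if b > 7:
    if b != d > 18:
        print(33)
    b = 28
else:
    buf = d
b = b + d
for d in b:
    for d in buf:
        d = 30 == d
        emit(25)
    buf = 21
for buf in d:
    record(b)
    buf = buf * (29 + 13)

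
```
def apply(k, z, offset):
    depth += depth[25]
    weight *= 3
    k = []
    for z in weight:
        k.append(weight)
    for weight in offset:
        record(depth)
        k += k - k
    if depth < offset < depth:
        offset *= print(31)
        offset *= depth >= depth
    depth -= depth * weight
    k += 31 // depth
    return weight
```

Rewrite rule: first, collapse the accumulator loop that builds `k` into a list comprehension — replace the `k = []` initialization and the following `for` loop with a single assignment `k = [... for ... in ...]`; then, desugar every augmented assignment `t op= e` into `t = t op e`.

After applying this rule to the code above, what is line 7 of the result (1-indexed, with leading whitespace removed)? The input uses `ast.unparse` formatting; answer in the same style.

k = k + (k - k)

Transformed code:
def apply(k, z, offset):
    depth = depth + depth[25]
    weight = weight * 3
    k = [weight for z in weight]
    for weight in offset:
        record(depth)
        k = k + (k - k)
    if depth < offset < depth:
        offset = offset * print(31)
        offset = offset * (depth >= depth)
    depth = depth - depth * weight
    k = k + 31 // depth
    return weight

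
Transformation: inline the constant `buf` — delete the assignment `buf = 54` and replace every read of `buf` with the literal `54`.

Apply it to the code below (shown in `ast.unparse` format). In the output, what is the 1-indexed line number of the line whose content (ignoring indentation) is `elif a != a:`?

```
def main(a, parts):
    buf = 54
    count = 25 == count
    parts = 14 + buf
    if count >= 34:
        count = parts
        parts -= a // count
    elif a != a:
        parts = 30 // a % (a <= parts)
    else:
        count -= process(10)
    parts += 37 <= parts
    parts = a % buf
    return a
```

7

Transformed code:
def main(a, parts):
    count = 25 == count
    parts = 14 + 54
    if count >= 34:
        count = parts
        parts -= a // count
    elif a != a:
        parts = 30 // a % (a <= parts)
    else:
        count -= process(10)
    parts += 37 <= parts
    parts = a % 54
    return a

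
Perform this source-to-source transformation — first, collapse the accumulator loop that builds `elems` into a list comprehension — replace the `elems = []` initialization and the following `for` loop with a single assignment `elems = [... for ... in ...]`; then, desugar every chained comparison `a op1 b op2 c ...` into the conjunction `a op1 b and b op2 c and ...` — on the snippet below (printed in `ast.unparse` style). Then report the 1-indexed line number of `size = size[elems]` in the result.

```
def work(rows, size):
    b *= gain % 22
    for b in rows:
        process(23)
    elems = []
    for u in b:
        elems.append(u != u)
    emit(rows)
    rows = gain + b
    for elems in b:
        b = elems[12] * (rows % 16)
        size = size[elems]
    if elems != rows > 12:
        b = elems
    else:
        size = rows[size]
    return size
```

Transformed code:
def work(rows, size):
    b *= gain % 22
    for b in rows:
        process(23)
    elems = [u != u for u in b]
    emit(rows)
    rows = gain + b
    for elems in b:
        b = elems[12] * (rows % 16)
        size = size[elems]
    if elems != rows and rows > 12:
        b = elems
    else:
        size = rows[size]
    return size

10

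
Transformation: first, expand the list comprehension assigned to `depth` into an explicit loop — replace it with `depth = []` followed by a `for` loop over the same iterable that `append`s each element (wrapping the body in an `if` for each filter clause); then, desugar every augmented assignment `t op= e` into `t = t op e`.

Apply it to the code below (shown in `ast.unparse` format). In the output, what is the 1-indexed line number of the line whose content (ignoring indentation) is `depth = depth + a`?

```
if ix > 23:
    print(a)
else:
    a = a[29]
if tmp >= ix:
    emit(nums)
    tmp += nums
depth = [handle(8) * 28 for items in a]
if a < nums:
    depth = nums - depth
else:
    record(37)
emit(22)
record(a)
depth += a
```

17

Transformed code:
if ix > 23:
    print(a)
else:
    a = a[29]
if tmp >= ix:
    emit(nums)
    tmp = tmp + nums
depth = []
for items in a:
    depth.append(handle(8) * 28)
if a < nums:
    depth = nums - depth
else:
    record(37)
emit(22)
record(a)
depth = depth + a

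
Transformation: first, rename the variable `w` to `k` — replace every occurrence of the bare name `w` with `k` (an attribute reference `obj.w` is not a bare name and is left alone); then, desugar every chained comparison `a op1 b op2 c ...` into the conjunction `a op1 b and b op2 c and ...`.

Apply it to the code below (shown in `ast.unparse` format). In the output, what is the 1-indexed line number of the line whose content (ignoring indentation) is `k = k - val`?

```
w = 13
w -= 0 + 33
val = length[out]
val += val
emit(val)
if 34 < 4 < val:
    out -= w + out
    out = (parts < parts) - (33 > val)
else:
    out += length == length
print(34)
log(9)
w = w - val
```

Transformed code:
k = 13
k -= 0 + 33
val = length[out]
val += val
emit(val)
if 34 < 4 and 4 < val:
    out -= k + out
    out = (parts < parts) - (33 > val)
else:
    out += length == length
print(34)
log(9)
k = k - val

13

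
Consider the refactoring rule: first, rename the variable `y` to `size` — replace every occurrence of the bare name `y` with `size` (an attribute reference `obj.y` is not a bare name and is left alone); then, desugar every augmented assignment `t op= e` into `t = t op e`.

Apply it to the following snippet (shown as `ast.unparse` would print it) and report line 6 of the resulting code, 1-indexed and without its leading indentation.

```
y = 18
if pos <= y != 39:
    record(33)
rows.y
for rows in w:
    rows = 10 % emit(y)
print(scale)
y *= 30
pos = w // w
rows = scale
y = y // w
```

Transformed code:
size = 18
if pos <= size != 39:
    record(33)
rows.y
for rows in w:
    rows = 10 % emit(size)
print(scale)
size = size * 30
pos = w // w
rows = scale
size = size // w

rows = 10 % emit(size)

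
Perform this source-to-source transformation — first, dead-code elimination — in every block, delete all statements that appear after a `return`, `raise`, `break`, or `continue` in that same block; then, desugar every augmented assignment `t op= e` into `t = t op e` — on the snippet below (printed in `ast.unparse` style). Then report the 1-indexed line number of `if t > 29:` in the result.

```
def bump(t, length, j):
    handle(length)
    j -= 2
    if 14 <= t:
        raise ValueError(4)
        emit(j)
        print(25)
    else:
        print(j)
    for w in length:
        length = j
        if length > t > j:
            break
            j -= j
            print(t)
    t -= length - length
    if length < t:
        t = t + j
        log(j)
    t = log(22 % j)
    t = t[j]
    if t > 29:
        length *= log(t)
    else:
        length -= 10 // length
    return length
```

18

Transformed code:
def bump(t, length, j):
    handle(length)
    j = j - 2
    if 14 <= t:
        raise ValueError(4)
    else:
        print(j)
    for w in length:
        length = j
        if length > t > j:
            break
    t = t - (length - length)
    if length < t:
        t = t + j
        log(j)
    t = log(22 % j)
    t = t[j]
    if t > 29:
        length = length * log(t)
    else:
        length = length - 10 // length
    return length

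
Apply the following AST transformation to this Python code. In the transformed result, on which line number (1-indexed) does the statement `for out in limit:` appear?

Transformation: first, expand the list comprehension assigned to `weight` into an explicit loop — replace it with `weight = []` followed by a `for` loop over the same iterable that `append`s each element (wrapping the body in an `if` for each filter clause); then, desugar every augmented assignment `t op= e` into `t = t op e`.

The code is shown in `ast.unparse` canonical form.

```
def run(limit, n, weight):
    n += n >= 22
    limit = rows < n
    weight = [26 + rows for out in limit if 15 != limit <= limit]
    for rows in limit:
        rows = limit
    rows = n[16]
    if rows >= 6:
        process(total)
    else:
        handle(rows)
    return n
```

Transformed code:
def run(limit, n, weight):
    n = n + (n >= 22)
    limit = rows < n
    weight = []
    for out in limit:
        if 15 != limit <= limit:
            weight.append(26 + rows)
    for rows in limit:
        rows = limit
    rows = n[16]
    if rows >= 6:
        process(total)
    else:
        handle(rows)
    return n

5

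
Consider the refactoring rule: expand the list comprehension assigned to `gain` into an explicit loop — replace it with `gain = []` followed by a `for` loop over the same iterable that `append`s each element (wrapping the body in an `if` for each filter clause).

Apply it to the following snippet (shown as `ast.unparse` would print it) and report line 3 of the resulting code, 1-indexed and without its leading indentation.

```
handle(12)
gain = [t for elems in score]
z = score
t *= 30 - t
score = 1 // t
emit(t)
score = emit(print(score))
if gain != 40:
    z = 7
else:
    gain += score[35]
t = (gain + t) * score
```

for elems in score:

Transformed code:
handle(12)
gain = []
for elems in score:
    gain.append(t)
z = score
t *= 30 - t
score = 1 // t
emit(t)
score = emit(print(score))
if gain != 40:
    z = 7
else:
    gain += score[35]
t = (gain + t) * score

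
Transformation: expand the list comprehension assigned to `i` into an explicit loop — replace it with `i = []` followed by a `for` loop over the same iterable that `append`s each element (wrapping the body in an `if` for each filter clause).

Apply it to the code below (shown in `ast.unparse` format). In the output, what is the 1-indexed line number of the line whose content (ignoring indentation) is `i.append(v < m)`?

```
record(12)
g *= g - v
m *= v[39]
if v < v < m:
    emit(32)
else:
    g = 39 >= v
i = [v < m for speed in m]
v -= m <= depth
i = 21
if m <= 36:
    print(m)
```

10

Transformed code:
record(12)
g *= g - v
m *= v[39]
if v < v < m:
    emit(32)
else:
    g = 39 >= v
i = []
for speed in m:
    i.append(v < m)
v -= m <= depth
i = 21
if m <= 36:
    print(m)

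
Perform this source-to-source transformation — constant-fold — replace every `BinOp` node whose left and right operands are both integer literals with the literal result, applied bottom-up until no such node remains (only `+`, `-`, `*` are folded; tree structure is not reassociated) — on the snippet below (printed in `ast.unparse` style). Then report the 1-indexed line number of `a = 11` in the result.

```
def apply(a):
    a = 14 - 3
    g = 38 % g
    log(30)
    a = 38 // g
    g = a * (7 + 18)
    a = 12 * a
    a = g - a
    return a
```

Transformed code:
def apply(a):
    a = 11
    g = 38 % g
    log(30)
    a = 38 // g
    g = a * 25
    a = 12 * a
    a = g - a
    return a

2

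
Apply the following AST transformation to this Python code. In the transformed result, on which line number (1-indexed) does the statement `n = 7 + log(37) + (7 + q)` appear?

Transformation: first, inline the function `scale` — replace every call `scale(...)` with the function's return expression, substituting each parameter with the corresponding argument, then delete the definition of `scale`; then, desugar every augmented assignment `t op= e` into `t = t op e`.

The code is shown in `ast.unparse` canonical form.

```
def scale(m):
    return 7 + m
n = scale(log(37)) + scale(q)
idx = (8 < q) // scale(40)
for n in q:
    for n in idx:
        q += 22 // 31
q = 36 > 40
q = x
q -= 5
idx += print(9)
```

Transformed code:
n = 7 + log(37) + (7 + q)
idx = (8 < q) // (7 + 40)
for n in q:
    for n in idx:
        q = q + 22 // 31
q = 36 > 40
q = x
q = q - 5
idx = idx + print(9)

1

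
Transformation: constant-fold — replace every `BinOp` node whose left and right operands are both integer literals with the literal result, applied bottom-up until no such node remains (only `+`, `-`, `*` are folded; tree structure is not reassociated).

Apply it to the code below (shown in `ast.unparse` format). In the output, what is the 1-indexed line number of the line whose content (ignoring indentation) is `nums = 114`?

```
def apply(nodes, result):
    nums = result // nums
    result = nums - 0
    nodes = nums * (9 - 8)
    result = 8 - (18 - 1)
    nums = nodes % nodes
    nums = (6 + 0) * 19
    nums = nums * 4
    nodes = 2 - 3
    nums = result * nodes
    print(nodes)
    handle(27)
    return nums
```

7

Transformed code:
def apply(nodes, result):
    nums = result // nums
    result = nums - 0
    nodes = nums * 1
    result = -9
    nums = nodes % nodes
    nums = 114
    nums = nums * 4
    nodes = -1
    nums = result * nodes
    print(nodes)
    handle(27)
    return nums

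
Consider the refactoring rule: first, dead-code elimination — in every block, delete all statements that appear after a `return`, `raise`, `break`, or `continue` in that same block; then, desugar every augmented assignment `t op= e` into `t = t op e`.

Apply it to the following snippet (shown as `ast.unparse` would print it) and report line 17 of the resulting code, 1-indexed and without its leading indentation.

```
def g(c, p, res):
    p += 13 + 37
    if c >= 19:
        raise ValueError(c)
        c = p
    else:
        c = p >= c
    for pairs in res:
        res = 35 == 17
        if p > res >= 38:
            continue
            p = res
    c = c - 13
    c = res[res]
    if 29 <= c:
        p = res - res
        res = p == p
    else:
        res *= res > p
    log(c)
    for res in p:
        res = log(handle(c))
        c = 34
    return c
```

Transformed code:
def g(c, p, res):
    p = p + (13 + 37)
    if c >= 19:
        raise ValueError(c)
    else:
        c = p >= c
    for pairs in res:
        res = 35 == 17
        if p > res >= 38:
            continue
    c = c - 13
    c = res[res]
    if 29 <= c:
        p = res - res
        res = p == p
    else:
        res = res * (res > p)
    log(c)
    for res in p:
        res = log(handle(c))
        c = 34
    return c

res = res * (res > p)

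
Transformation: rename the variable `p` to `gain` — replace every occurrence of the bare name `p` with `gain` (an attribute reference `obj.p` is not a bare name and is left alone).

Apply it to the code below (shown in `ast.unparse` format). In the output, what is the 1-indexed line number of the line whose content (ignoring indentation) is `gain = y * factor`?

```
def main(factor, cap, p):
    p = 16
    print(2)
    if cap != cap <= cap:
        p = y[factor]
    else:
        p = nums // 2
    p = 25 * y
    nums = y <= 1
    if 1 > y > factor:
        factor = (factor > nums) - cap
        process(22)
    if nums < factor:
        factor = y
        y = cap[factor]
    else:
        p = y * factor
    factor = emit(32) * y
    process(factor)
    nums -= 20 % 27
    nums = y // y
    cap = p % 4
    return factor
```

17

Transformed code:
def main(factor, cap, gain):
    gain = 16
    print(2)
    if cap != cap <= cap:
        gain = y[factor]
    else:
        gain = nums // 2
    gain = 25 * y
    nums = y <= 1
    if 1 > y > factor:
        factor = (factor > nums) - cap
        process(22)
    if nums < factor:
        factor = y
        y = cap[factor]
    else:
        gain = y * factor
    factor = emit(32) * y
    process(factor)
    nums -= 20 % 27
    nums = y // y
    cap = gain % 4
    return factor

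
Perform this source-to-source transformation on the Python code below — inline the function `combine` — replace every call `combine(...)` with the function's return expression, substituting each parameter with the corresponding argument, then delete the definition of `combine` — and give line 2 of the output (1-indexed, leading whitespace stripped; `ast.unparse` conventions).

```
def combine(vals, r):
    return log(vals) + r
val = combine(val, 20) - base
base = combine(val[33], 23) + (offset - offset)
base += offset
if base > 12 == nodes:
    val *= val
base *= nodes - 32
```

Transformed code:
val = log(val) + 20 - base
base = log(val[33]) + 23 + (offset - offset)
base += offset
if base > 12 == nodes:
    val *= val
base *= nodes - 32

base = log(val[33]) + 23 + (offset - offset)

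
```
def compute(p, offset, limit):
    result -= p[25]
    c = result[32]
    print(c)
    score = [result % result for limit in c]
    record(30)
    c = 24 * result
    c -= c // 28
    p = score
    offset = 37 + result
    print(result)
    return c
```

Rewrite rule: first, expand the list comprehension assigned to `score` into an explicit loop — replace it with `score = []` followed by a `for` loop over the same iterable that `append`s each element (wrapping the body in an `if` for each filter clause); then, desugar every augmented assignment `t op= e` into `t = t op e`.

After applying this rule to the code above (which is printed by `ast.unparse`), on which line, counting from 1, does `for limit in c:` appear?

6

Transformed code:
def compute(p, offset, limit):
    result = result - p[25]
    c = result[32]
    print(c)
    score = []
    for limit in c:
        score.append(result % result)
    record(30)
    c = 24 * result
    c = c - c // 28
    p = score
    offset = 37 + result
    print(result)
    return c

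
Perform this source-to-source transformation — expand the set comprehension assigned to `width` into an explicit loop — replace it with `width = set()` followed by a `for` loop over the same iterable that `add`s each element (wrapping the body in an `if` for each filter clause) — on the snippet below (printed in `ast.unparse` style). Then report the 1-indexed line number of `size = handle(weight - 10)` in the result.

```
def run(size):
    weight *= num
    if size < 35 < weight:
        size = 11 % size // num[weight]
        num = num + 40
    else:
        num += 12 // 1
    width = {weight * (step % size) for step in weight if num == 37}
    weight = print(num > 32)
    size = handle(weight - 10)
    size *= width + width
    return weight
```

13

Transformed code:
def run(size):
    weight *= num
    if size < 35 < weight:
        size = 11 % size // num[weight]
        num = num + 40
    else:
        num += 12 // 1
    width = set()
    for step in weight:
        if num == 37:
            width.add(weight * (step % size))
    weight = print(num > 32)
    size = handle(weight - 10)
    size *= width + width
    return weight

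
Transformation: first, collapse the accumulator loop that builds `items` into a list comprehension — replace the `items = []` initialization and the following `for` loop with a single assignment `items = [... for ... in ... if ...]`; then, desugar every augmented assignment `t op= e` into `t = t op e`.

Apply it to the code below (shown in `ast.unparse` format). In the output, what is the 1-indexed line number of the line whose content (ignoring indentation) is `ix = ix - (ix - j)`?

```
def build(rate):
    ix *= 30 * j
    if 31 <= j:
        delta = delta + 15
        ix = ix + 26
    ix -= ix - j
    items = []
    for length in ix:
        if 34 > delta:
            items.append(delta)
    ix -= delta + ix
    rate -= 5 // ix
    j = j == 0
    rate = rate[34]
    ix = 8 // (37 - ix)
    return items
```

Transformed code:
def build(rate):
    ix = ix * (30 * j)
    if 31 <= j:
        delta = delta + 15
        ix = ix + 26
    ix = ix - (ix - j)
    items = [delta for length in ix if 34 > delta]
    ix = ix - (delta + ix)
    rate = rate - 5 // ix
    j = j == 0
    rate = rate[34]
    ix = 8 // (37 - ix)
    return items

6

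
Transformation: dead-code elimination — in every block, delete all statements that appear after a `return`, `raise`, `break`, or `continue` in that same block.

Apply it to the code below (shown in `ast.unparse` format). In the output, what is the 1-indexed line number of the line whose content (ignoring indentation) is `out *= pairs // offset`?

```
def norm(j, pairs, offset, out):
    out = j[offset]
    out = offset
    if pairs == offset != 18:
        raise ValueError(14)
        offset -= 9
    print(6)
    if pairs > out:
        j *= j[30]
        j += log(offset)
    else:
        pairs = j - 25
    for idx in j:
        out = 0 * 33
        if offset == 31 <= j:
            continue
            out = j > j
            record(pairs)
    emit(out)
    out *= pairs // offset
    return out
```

Transformed code:
def norm(j, pairs, offset, out):
    out = j[offset]
    out = offset
    if pairs == offset != 18:
        raise ValueError(14)
    print(6)
    if pairs > out:
        j *= j[30]
        j += log(offset)
    else:
        pairs = j - 25
    for idx in j:
        out = 0 * 33
        if offset == 31 <= j:
            continue
    emit(out)
    out *= pairs // offset
    return out

17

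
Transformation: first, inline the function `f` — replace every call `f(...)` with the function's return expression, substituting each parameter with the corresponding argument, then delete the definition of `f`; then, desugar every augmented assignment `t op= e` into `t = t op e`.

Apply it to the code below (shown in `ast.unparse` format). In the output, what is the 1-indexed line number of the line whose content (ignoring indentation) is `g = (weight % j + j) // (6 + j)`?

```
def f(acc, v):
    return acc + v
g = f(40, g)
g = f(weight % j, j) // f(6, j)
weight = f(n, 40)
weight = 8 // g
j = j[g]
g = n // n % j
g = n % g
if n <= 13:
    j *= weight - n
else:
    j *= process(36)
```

Transformed code:
g = 40 + g
g = (weight % j + j) // (6 + j)
weight = n + 40
weight = 8 // g
j = j[g]
g = n // n % j
g = n % g
if n <= 13:
    j = j * (weight - n)
else:
    j = j * process(36)

2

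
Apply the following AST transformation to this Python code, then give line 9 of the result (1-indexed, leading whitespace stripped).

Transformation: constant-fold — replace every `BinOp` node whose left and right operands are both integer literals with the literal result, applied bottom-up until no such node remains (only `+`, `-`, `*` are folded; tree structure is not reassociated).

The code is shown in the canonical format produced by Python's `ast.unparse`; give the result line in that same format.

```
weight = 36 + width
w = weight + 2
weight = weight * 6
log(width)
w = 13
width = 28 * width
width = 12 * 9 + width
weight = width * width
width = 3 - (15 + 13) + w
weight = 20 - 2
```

Transformed code:
weight = 36 + width
w = weight + 2
weight = weight * 6
log(width)
w = 13
width = 28 * width
width = 108 + width
weight = width * width
width = -25 + w
weight = 18

width = -25 + w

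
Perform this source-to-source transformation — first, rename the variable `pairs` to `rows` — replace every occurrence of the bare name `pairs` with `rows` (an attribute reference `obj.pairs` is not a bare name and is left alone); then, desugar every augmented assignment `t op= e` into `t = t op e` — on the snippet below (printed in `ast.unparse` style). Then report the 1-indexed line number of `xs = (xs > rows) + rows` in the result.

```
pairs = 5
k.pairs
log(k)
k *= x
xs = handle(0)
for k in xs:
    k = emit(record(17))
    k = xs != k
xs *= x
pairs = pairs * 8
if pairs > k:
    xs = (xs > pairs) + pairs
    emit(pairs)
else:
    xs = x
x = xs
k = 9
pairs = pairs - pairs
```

12

Transformed code:
rows = 5
k.pairs
log(k)
k = k * x
xs = handle(0)
for k in xs:
    k = emit(record(17))
    k = xs != k
xs = xs * x
rows = rows * 8
if rows > k:
    xs = (xs > rows) + rows
    emit(rows)
else:
    xs = x
x = xs
k = 9
rows = rows - rows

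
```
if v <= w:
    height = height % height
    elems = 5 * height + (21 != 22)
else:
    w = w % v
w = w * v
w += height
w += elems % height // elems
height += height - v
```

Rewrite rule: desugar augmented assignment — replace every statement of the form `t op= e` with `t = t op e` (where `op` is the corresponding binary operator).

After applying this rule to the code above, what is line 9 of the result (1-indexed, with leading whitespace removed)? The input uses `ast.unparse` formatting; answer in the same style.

Transformed code:
if v <= w:
    height = height % height
    elems = 5 * height + (21 != 22)
else:
    w = w % v
w = w * v
w = w + height
w = w + elems % height // elems
height = height + (height - v)

height = height + (height - v)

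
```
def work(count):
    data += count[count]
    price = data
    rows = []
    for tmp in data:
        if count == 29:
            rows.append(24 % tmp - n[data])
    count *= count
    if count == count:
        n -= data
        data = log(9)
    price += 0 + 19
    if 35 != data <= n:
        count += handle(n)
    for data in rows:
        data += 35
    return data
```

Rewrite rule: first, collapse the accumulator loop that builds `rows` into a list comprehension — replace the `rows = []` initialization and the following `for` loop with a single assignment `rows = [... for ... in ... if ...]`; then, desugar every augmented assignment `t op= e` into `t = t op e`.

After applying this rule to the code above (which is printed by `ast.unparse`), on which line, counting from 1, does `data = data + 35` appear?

Transformed code:
def work(count):
    data = data + count[count]
    price = data
    rows = [24 % tmp - n[data] for tmp in data if count == 29]
    count = count * count
    if count == count:
        n = n - data
        data = log(9)
    price = price + (0 + 19)
    if 35 != data <= n:
        count = count + handle(n)
    for data in rows:
        data = data + 35
    return data

13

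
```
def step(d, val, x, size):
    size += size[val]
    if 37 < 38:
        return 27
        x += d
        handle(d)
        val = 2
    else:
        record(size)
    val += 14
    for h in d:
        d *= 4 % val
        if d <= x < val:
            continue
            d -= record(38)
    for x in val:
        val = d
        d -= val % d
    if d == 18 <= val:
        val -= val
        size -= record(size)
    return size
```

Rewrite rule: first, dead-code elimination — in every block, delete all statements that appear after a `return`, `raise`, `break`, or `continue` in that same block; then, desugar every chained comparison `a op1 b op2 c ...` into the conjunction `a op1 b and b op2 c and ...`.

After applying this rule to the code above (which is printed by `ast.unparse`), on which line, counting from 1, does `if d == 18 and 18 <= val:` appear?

Transformed code:
def step(d, val, x, size):
    size += size[val]
    if 37 < 38:
        return 27
    else:
        record(size)
    val += 14
    for h in d:
        d *= 4 % val
        if d <= x and x < val:
            continue
    for x in val:
        val = d
        d -= val % d
    if d == 18 and 18 <= val:
        val -= val
        size -= record(size)
    return size

15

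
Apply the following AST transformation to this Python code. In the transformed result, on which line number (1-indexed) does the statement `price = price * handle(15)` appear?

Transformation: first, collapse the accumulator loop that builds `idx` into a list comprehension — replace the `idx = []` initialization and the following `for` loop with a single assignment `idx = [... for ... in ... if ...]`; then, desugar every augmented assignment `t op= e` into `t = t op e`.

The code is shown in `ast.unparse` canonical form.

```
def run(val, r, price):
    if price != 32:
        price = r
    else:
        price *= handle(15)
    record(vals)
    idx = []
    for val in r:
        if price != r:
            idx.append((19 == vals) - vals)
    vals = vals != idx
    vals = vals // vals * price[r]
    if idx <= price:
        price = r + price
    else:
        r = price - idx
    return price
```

Transformed code:
def run(val, r, price):
    if price != 32:
        price = r
    else:
        price = price * handle(15)
    record(vals)
    idx = [(19 == vals) - vals for val in r if price != r]
    vals = vals != idx
    vals = vals // vals * price[r]
    if idx <= price:
        price = r + price
    else:
        r = price - idx
    return price

5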